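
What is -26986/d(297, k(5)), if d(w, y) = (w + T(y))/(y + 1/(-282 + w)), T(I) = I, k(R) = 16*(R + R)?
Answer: -64793386/6855 ≈ -9452.0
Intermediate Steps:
k(R) = 32*R (k(R) = 16*(2*R) = 32*R)
d(w, y) = (w + y)/(y + 1/(-282 + w))
-26986/d(297, k(5)) = -26986*(1 - 9024*5 + 297*(32*5))/(297**2 - 282*297 - 9024*5 + 297*(32*5)) = -26986*(1 - 282*160 + 297*160)/(88209 - 83754 - 282*160 + 297*160) = -26986*(1 - 45120 + 47520)/(88209 - 83754 - 45120 + 47520) = -26986/(6855/2401) = -26986/((1/2401)*6855) = -26986/6855/2401 = -26986*2401/6855 = -64793386/6855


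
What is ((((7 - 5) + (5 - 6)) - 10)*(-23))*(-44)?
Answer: -9108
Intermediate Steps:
((((7 - 5) + (5 - 6)) - 10)*(-23))*(-44) = (((2 - 1) - 10)*(-23))*(-44) = ((1 - 10)*(-23))*(-44) = -9*(-23)*(-44) = 207*(-44) = -9108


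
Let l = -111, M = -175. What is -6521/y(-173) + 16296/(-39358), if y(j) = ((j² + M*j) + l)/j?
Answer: 1973717413/107506377 ≈ 18.359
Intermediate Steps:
y(j) = (-111 + j² - 175*j)/j (y(j) = ((j² - 175*j) - 111)/j = (-111 + j² - 175*j)/j)
-6521/y(-173) + 16296/(-39358) = -6521/(-175 - 173 - 111/(-173)) + 16296/(-39358) = -6521/(-175 - 173 - 111*(-1/173)) + 16296*(-1/39358) = -6521/(-175 - 173 + 111/173) - 8148/19679 = -6521/(-60093/173) - 8148/19679 = -6521*(-173/60093) - 8148/19679 = 1128133/60093 - 8148/19679 = 1973717413/107506377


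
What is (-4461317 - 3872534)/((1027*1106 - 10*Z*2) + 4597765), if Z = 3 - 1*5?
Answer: -8333851/5733667 ≈ -1.4535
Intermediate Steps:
Z = -2 (Z = 3 - 5 = -2)
(-4461317 - 3872534)/((1027*1106 - 10*Z*2) + 4597765) = (-4461317 - 3872534)/((1027*1106 - 10*(-2)*2) + 4597765) = -8333851/((1135862 + 20*2) + 4597765) = -8333851/((1135862 + 40) + 4597765) = -8333851/(1135902 + 4597765) = -8333851/5733667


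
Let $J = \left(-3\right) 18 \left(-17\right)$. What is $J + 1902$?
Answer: $2820$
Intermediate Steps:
$J = 918$ ($J = \left(-54\right) \left(-17\right) = 918$)
$J + 1902 = 918 + 1902 = 2820$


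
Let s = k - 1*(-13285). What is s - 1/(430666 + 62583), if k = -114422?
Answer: -49885724114/493249 ≈ -1.0114e+5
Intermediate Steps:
s = -101137 (s = -114422 - 1*(-13285) = -114422 + 13285 = -101137)
s - 1/(430666 + 62583) = -101137 - 1/(430666 + 62583) = -101137 - 1/493249 = -49885724114/493249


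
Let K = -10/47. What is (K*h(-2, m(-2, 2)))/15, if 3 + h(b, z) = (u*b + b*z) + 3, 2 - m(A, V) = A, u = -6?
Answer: -8/141 ≈ -0.056738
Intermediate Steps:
m(A, V) = 2 - A
h(b, z) = -6*b + b*z (h(b, z) = -3 + ((-6*b + b*z) + 3) = -3 + (3 - 6*b + b*z) = -6*b + b*z)
K = -10/47 (K = -10*1/47 = -10/47 ≈ -0.21277)
(K*h(-2, m(-2, 2)))/15 = -(-20)*(-6 + (2 - 1*(-2)))/47/15 = -(-20)*(-6 + (2 + 2))/47*(1/15) = -(-20)*(-6 + 4)/47*(1/15) = -(-20)*(-2)/47*(1/15) = -10/47*4*(1/15) = -40/47*1/15 = -8/141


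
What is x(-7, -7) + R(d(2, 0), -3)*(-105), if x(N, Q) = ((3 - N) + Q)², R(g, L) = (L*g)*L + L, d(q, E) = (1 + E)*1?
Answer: -621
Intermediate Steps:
d(q, E) = 1 + E
R(g, L) = L + g*L² (R(g, L) = g*L² + L = L + g*L²)
x(N, Q) = (3 + Q - N)²
x(-7, -7) + R(d(2, 0), -3)*(-105) = (3 - 7 - 1*(-7))² - 3*(1 - 3*(1 + 0))*(-105) = (3 - 7 + 7)² - 3*(1 - 3*1)*(-105) = 3² - 3*(1 - 3)*(-105) = 9 - 3*(-2)*(-105) = 9 + 6*(-105) = 9 - 630 = -621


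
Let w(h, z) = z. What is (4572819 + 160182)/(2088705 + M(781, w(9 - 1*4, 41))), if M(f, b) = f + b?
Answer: 1577667/696509 ≈ 2.2651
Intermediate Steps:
M(f, b) = b + f
(4572819 + 160182)/(2088705 + M(781, w(9 - 1*4, 41))) = (4572819 + 160182)/(2088705 + (41 + 781)) = 4733001/(2088705 + 822) = 4733001/2089527 = 4733001*(1/2089527) = 1577667/696509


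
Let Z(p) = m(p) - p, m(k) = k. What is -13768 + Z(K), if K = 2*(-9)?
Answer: -13768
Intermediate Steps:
K = -18
Z(p) = 0 (Z(p) = p - p = 0)
-13768 + Z(K) = -13768 + 0 = -13768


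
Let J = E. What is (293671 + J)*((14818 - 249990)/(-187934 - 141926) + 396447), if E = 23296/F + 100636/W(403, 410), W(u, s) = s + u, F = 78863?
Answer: 123166877757692008744904/1057458904167 ≈ 1.1647e+11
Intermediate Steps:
E = 7955396516/64115619 (E = 23296/78863 + 100636/(410 + 403) = 23296*(1/78863) + 100636/813 = 23296/78863 + 100636*(1/813) = 23296/78863 + 100636/813 = 7955396516/64115619 ≈ 124.08)
J = 7955396516/64115619 ≈ 124.08
(293671 + J)*((14818 - 249990)/(-187934 - 141926) + 396447) = (293671 + 7955396516/64115619)*((14818 - 249990)/(-187934 - 141926) + 396447) = 18836853343865*(-235172/(-329860) + 396447)/64115619 = 18836853343865*(-235172*(-1/329860) + 396447)/64115619 = 18836853343865*(58793/82465 + 396447)/64115619 = (18836853343865/64115619)*(32693060648/82465) = 123166877757692008744904/1057458904167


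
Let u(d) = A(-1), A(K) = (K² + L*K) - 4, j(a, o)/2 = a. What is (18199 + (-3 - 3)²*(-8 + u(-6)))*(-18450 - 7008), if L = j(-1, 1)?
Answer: -455061750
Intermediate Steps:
j(a, o) = 2*a
L = -2 (L = 2*(-1) = -2)
A(K) = -4 + K² - 2*K (A(K) = (K² - 2*K) - 4 = -4 + K² - 2*K)
u(d) = -1 (u(d) = -4 + (-1)² - 2*(-1) = -4 + 1 + 2 = -1)
(18199 + (-3 - 3)²*(-8 + u(-6)))*(-18450 - 7008) = (18199 + (-3 - 3)²*(-8 - 1))*(-18450 - 7008) = (18199 + (-6)²*(-9))*(-25458) = (18199 + 36*(-9))*(-25458) = (18199 - 324)*(-25458) = 17875*(-25458) = -455061750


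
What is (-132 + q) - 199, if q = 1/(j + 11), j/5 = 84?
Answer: -142660/431 ≈ -331.00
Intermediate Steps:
j = 420 (j = 5*84 = 420)
q = 1/431 (q = 1/(420 + 11) = 1/431 ≈ 0.0023202)
(-132 + q) - 199 = (-132 + 1/431) - 199 = -56891/431 - 199 = -142660/431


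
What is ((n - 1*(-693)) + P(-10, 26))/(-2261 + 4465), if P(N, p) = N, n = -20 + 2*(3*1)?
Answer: 669/2204 ≈ 0.30354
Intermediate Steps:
n = -14 (n = -20 + 2*3 = -20 + 6 = -14)
((n - 1*(-693)) + P(-10, 26))/(-2261 + 4465) = ((-14 - 1*(-693)) - 10)/(-2261 + 4465) = ((-14 + 693) - 10)/2204 = (679 - 10)*(1/2204) = 669*(1/2204) = 669/2204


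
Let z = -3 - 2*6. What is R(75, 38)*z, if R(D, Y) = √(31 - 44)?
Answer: -15*I*√13 ≈ -54.083*I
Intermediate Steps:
z = -15 (z = -3 - 1*12 = -3 - 12 = -15)
R(D, Y) = I*√13 (R(D, Y) = √(-13) = I*√13)
R(75, 38)*z = (I*√13)*(-15) = -15*I*√13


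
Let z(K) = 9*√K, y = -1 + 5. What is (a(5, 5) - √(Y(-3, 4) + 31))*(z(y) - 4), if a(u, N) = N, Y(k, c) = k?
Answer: 70 - 28*√7 ≈ -4.0810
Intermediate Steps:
y = 4
(a(5, 5) - √(Y(-3, 4) + 31))*(z(y) - 4) = (5 - √(-3 + 31))*(9*√4 - 4) = (5 - √28)*(9*2 - 4) = (5 - 2*√7)*(18 - 4) = (5 - 2*√7)*14 = 70 - 28*√7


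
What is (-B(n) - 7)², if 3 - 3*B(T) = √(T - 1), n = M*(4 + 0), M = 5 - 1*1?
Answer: (24 - √15)²/9 ≈ 45.011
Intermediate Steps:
M = 4 (M = 5 - 1 = 4)
n = 16 (n = 4*(4 + 0) = 4*4 = 16)
B(T) = 1 - √(-1 + T)/3 (B(T) = 1 - √(T - 1)/3 = 1 - √(-1 + T)/3)
(-B(n) - 7)² = (-(1 - √(-1 + 16)/3) - 7)² = (-(1 - √15/3) - 7)² = ((-1 + √15/3) - 7)² = (-8 + √15/3)²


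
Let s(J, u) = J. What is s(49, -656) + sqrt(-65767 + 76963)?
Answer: 49 + 6*sqrt(311) ≈ 154.81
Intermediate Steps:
s(49, -656) + sqrt(-65767 + 76963) = 49 + sqrt(-65767 + 76963) = 49 + sqrt(11196) = 49 + 6*sqrt(311)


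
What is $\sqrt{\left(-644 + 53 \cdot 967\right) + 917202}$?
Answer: $\sqrt{967809} \approx 983.77$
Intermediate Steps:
$\sqrt{\left(-644 + 53 \cdot 967\right) + 917202} = \sqrt{\left(-644 + 51251\right) + 917202} = \sqrt{50607 + 917202} = \sqrt{967809}$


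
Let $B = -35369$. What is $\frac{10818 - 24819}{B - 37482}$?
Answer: $\frac{14001}{72851} \approx 0.19219$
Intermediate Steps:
$\frac{10818 - 24819}{B - 37482} = \frac{10818 - 24819}{-35369 - 37482} = - \frac{14001}{-72851} = \left(-14001\right) \left(- \frac{1}{72851}\right) = \frac{14001}{72851}$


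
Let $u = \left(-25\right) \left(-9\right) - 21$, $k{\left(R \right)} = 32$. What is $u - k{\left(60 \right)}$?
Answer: $172$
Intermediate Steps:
$u = 204$ ($u = 225 - 21 = 204$)
$u - k{\left(60 \right)} = 204 - 32 = 172$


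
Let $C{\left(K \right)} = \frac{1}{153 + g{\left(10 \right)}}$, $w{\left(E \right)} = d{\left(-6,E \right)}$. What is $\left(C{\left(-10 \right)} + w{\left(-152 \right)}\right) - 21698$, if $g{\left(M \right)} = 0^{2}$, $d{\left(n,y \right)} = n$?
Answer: $- \frac{3320711}{153} \approx -21704.0$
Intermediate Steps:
$w{\left(E \right)} = -6$
$g{\left(M \right)} = 0$
$C{\left(K \right)} = \frac{1}{153}$ ($C{\left(K \right)} = \frac{1}{153 + 0} = \frac{1}{153}$)
$\left(C{\left(-10 \right)} + w{\left(-152 \right)}\right) - 21698 = \left(\frac{1}{153} - 6\right) - 21698 = - \frac{917}{153} - 21698 = - \frac{3320711}{153}$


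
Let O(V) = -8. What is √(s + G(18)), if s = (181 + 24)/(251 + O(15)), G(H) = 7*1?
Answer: √5718/27 ≈ 2.8006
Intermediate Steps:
G(H) = 7
s = 205/243 (s = (181 + 24)/(251 - 8) = 205/243 ≈ 0.84362)
√(s + G(18)) = √(205/243 + 7) = √(1906/243) = √5718/27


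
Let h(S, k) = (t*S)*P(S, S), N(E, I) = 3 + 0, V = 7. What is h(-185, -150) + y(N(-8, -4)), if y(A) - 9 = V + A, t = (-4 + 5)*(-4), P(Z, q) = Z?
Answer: -136881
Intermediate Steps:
N(E, I) = 3
t = -4 (t = 1*(-4) = -4)
h(S, k) = -4*S² (h(S, k) = (-4*S)*S = -4*S²)
y(A) = 16 + A (y(A) = 9 + (7 + A) = 16 + A)
h(-185, -150) + y(N(-8, -4)) = -4*(-185)² + (16 + 3) = -4*34225 + 19 = -136900 + 19 = -136881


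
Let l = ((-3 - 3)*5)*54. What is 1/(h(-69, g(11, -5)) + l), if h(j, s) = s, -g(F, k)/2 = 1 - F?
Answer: -1/1600 ≈ -0.00062500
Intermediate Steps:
g(F, k) = -2 + 2*F (g(F, k) = -2*(1 - F) = -2 + 2*F)
l = -1620 (l = -6*5*54 = -30*54 = -1620)
1/(h(-69, g(11, -5)) + l) = 1/((-2 + 2*11) - 1620) = 1/((-2 + 22) - 1620) = 1/(20 - 1620) = 1/(-1600) = -1/1600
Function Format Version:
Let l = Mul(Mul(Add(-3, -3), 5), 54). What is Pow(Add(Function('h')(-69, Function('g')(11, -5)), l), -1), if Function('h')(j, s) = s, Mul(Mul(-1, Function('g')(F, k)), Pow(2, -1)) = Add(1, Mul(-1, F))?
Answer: Rational(-1, 1600) ≈ -0.00062500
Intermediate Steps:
Function('g')(F, k) = Add(-2, Mul(2, F)) (Function('g')(F, k) = Mul(-2, Add(1, Mul(-1, F))) = Add(-2, Mul(2, F)))
l = -1620 (l = Mul(Mul(-6, 5), 54) = Mul(-30, 54) = -1620)
Pow(Add(Function('h')(-69, Function('g')(11, -5)), l), -1) = Pow(Add(Add(-2, Mul(2, 11)), -1620), -1) = Pow(Add(Add(-2, 22), -1620), -1) = Pow(Add(20, -1620), -1) = Pow(-1600, -1) = Rational(-1, 1600)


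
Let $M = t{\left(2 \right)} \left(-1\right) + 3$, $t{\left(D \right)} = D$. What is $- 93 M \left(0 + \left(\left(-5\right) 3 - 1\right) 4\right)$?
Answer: $5952$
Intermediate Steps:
$M = 1$ ($M = 2 \left(-1\right) + 3 = -2 + 3 = 1$)
$- 93 M \left(0 + \left(\left(-5\right) 3 - 1\right) 4\right) = \left(-93\right) 1 \left(0 + \left(\left(-5\right) 3 - 1\right) 4\right) = - 93 \left(0 + \left(-15 - 1\right) 4\right) = - 93 \left(0 - 64\right) = \left(-93\right) \left(-64\right) = 5952$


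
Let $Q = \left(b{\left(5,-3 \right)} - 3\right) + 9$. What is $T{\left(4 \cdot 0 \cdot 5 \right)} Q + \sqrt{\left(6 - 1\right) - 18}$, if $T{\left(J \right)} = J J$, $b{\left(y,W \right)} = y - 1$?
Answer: $i \sqrt{13} \approx 3.6056 i$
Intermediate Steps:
$b{\left(y,W \right)} = -1 + y$
$Q = 10$ ($Q = \left(\left(-1 + 5\right) - 3\right) + 9 = \left(4 - 3\right) + 9 = 1 + 9 = 10$)
$T{\left(J \right)} = J^{2}$
$T{\left(4 \cdot 0 \cdot 5 \right)} Q + \sqrt{\left(6 - 1\right) - 18} = \left(4 \cdot 0 \cdot 5\right)^{2} \cdot 10 + \sqrt{\left(6 - 1\right) - 18} = \left(0 \cdot 5\right)^{2} \cdot 10 + \sqrt{\left(6 - 1\right) - 18} = 0^{2} \cdot 10 + \sqrt{5 - 18} = 0 \cdot 10 + \sqrt{-13} = 0 + i \sqrt{13} = i \sqrt{13}$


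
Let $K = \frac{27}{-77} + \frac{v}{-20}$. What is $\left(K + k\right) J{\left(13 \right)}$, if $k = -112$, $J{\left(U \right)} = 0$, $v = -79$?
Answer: $0$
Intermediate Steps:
$K = \frac{5543}{1540}$ ($K = \frac{27}{-77} - \frac{79}{-20} = 27 \left(- \frac{1}{77}\right) - - \frac{79}{20} = - \frac{27}{77} + \frac{79}{20} = \frac{5543}{1540} \approx 3.5993$)
$\left(K + k\right) J{\left(13 \right)} = \left(\frac{5543}{1540} - 112\right) 0 = \left(- \frac{166937}{1540}\right) 0 = 0$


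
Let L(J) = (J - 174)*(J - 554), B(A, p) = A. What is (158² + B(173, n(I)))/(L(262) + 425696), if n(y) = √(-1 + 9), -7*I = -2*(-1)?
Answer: 25137/400000 ≈ 0.062842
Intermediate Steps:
I = -2/7 (I = -(-2)*(-1)/7 = -⅐*2 = -2/7 ≈ -0.28571)
n(y) = 2*√2 (n(y) = √8 = 2*√2)
L(J) = (-554 + J)*(-174 + J) (L(J) = (-174 + J)*(-554 + J) = (-554 + J)*(-174 + J))
(158² + B(173, n(I)))/(L(262) + 425696) = (158² + 173)/((96396 + 262² - 728*262) + 425696) = (24964 + 173)/((96396 + 68644 - 190736) + 425696) = 25137/(-25696 + 425696) = 25137/400000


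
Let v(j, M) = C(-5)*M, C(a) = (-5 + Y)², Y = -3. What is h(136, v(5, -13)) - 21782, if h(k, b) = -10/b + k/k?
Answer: -9060891/416 ≈ -21781.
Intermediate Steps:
C(a) = 64 (C(a) = (-5 - 3)² = (-8)² = 64)
v(j, M) = 64*M
h(k, b) = 1 - 10/b (h(k, b) = -10/b + 1 = 1 - 10/b)
h(136, v(5, -13)) - 21782 = (-10 + 64*(-13))/((64*(-13))) - 21782 = (-10 - 832)/(-832) - 21782 = -1/832*(-842) - 21782 = 421/416 - 21782 = -9060891/416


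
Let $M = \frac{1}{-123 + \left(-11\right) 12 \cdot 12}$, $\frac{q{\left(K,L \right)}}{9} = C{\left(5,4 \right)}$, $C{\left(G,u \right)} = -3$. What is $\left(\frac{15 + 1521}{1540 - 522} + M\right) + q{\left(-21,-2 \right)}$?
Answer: $- \frac{22148834}{868863} \approx -25.492$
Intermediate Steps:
$q{\left(K,L \right)} = -27$ ($q{\left(K,L \right)} = 9 \left(-3\right) = -27$)
$M = - \frac{1}{1707}$ ($M = \frac{1}{-123 - 1584} = \frac{1}{-1707} = - \frac{1}{1707} \approx -0.00058582$)
$\left(\frac{15 + 1521}{1540 - 522} + M\right) + q{\left(-21,-2 \right)} = \left(\frac{15 + 1521}{1540 - 522} - \frac{1}{1707}\right) - 27 = \left(\frac{1536}{1018} - \frac{1}{1707}\right) - 27 = \left(1536 \cdot \frac{1}{1018} - \frac{1}{1707}\right) - 27 = \left(\frac{768}{509} - \frac{1}{1707}\right) - 27 = \frac{1310467}{868863} - 27 = - \frac{22148834}{868863}$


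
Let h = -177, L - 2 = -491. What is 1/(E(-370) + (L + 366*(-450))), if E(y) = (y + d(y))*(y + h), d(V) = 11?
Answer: 1/31184 ≈ 3.2068e-5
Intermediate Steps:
L = -489 (L = 2 - 491 = -489)
E(y) = (-177 + y)*(11 + y) (E(y) = (y + 11)*(y - 177) = (11 + y)*(-177 + y) = (-177 + y)*(11 + y))
1/(E(-370) + (L + 366*(-450))) = 1/((-1947 + (-370)² - 166*(-370)) + (-489 + 366*(-450))) = 1/((-1947 + 136900 + 61420) + (-489 - 164700)) = 1/(196373 - 165189) = 1/31184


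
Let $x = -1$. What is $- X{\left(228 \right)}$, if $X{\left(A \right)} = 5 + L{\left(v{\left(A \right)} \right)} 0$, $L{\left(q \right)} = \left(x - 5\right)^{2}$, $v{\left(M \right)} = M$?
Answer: $-5$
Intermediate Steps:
$L{\left(q \right)} = 36$ ($L{\left(q \right)} = \left(-1 - 5\right)^{2} = \left(-6\right)^{2} = 36$)
$X{\left(A \right)} = 5$ ($X{\left(A \right)} = 5 + 36 \cdot 0 = 5 + 0 = 5$)
$- X{\left(228 \right)} = \left(-1\right) 5 = -5$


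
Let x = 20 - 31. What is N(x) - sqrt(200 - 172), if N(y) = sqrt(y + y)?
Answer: -2*sqrt(7) + I*sqrt(22) ≈ -5.2915 + 4.6904*I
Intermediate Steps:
x = -11
N(y) = sqrt(2)*sqrt(y) (N(y) = sqrt(2*y) = sqrt(2)*sqrt(y))
N(x) - sqrt(200 - 172) = sqrt(2)*sqrt(-11) - sqrt(200 - 172) = sqrt(2)*(I*sqrt(11)) - sqrt(28) = I*sqrt(22) - 2*sqrt(7) = -2*sqrt(7) + I*sqrt(22)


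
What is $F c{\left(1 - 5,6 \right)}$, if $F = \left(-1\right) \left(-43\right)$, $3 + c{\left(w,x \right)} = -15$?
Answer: $-774$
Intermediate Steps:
$c{\left(w,x \right)} = -18$ ($c{\left(w,x \right)} = -3 - 15 = -18$)
$F = 43$
$F c{\left(1 - 5,6 \right)} = 43 \left(-18\right) = -774$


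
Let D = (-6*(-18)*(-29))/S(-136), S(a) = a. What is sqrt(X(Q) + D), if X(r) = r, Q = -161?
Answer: I*sqrt(159494)/34 ≈ 11.746*I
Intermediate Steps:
D = 783/34 (D = (-6*(-18)*(-29))/(-136) = (108*(-29))*(-1/136) = -3132*(-1/136) = 783/34 ≈ 23.029)
sqrt(X(Q) + D) = sqrt(-161 + 783/34) = sqrt(-4691/34) = I*sqrt(159494)/34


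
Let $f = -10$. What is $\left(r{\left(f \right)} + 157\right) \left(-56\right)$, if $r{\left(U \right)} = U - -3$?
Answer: $-8400$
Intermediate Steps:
$r{\left(U \right)} = 3 + U$ ($r{\left(U \right)} = U + 3 = 3 + U$)
$\left(r{\left(f \right)} + 157\right) \left(-56\right) = \left(\left(3 - 10\right) + 157\right) \left(-56\right) = \left(-7 + 157\right) \left(-56\right) = 150 \left(-56\right) = -8400$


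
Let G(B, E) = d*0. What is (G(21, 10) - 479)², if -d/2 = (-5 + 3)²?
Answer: 229441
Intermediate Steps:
d = -8 (d = -2*(-5 + 3)² = -2*(-2)² = -2*4 = -8)
G(B, E) = 0 (G(B, E) = -8*0 = 0)
(G(21, 10) - 479)² = (0 - 479)² = (-479)² = 229441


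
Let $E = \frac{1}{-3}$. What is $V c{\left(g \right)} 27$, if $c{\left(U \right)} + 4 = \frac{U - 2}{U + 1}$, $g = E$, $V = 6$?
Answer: $-1215$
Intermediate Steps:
$E = - \frac{1}{3} \approx -0.33333$
$g = - \frac{1}{3} \approx -0.33333$
$c{\left(U \right)} = -4 + \frac{-2 + U}{1 + U}$ ($c{\left(U \right)} = -4 + \frac{U - 2}{U + 1} = -4 + \frac{-2 + U}{1 + U}$)
$V c{\left(g \right)} 27 = 6 \frac{3 \left(-2 - - \frac{1}{3}\right)}{1 - \frac{1}{3}} \cdot 27 = 6 \frac{3 \left(-2 + \frac{1}{3}\right)}{\frac{2}{3}} \cdot 27 = 6 \cdot 3 \cdot \frac{3}{2} \left(- \frac{5}{3}\right) 27 = 6 \left(\left(- \frac{15}{2}\right) 27\right) = 6 \left(- \frac{405}{2}\right) = -1215$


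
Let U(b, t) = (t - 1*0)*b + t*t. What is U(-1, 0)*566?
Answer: 0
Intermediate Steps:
U(b, t) = t² + b*t (U(b, t) = (t + 0)*b + t² = t*b + t² = b*t + t² = t² + b*t)
U(-1, 0)*566 = (0*(-1 + 0))*566 = (0*(-1))*566 = 0*566 = 0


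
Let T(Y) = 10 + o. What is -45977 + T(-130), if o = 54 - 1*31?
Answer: -45944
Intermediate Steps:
o = 23 (o = 54 - 31 = 23)
T(Y) = 33 (T(Y) = 10 + 23 = 33)
-45977 + T(-130) = -45977 + 33 = -45944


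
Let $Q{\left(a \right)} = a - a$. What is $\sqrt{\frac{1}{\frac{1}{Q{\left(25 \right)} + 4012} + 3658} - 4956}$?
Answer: $\frac{4 i \sqrt{66714556185758965}}{14675897} \approx 70.399 i$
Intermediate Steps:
$Q{\left(a \right)} = 0$
$\sqrt{\frac{1}{\frac{1}{Q{\left(25 \right)} + 4012} + 3658} - 4956} = \sqrt{\frac{1}{\frac{1}{0 + 4012} + 3658} - 4956} = \sqrt{\frac{1}{\frac{1}{4012} + 3658} - 4956} = \sqrt{\frac{1}{\frac{14675897}{4012}} - 4956} = \sqrt{\frac{4012}{14675897} - 4956} = \sqrt{- \frac{72733741520}{14675897}} = \frac{4 i \sqrt{66714556185758965}}{14675897}$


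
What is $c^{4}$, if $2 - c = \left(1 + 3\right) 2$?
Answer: $1296$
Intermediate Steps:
$c = -6$ ($c = 2 - \left(1 + 3\right) 2 = 2 - 4 \cdot 2 = 2 - 8 = -6$)
$c^{4} = \left(-6\right)^{4} = 1296$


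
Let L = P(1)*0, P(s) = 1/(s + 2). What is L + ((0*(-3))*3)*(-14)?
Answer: 0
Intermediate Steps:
P(s) = 1/(2 + s)
L = 0 (L = 0/(2 + 1) = 0/3 = (⅓)*0 = 0)
L + ((0*(-3))*3)*(-14) = 0 + ((0*(-3))*3)*(-14) = 0 + (0*3)*(-14) = 0 + 0*(-14) = 0 + 0 = 0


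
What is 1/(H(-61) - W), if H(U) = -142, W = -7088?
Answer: 1/6946 ≈ 0.00014397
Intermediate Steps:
1/(H(-61) - W) = 1/(-142 - 1*(-7088)) = 1/(-142 + 7088) = 1/6946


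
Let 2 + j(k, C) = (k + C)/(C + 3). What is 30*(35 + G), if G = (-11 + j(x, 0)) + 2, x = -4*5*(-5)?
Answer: 1720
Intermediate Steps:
x = 100 (x = -20*(-5) = 100)
j(k, C) = -2 + (C + k)/(3 + C) (j(k, C) = -2 + (k + C)/(C + 3) = -2 + (C + k)/(3 + C))
G = 67/3 (G = (-11 + (-6 + 100 - 1*0)/(3 + 0)) + 2 = (-11 + (-6 + 100 + 0)/3) + 2 = (-11 + (1/3)*94) + 2 = (-11 + 94/3) + 2 = 61/3 + 2 = 67/3 ≈ 22.333)
30*(35 + G) = 30*(35 + 67/3) = 30*(172/3) = 1720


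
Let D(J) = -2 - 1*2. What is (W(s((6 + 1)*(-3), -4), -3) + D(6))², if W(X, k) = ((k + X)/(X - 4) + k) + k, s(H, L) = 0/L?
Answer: 1369/16 ≈ 85.563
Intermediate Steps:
s(H, L) = 0
W(X, k) = 2*k + (X + k)/(-4 + X) (W(X, k) = ((X + k)/(-4 + X) + k) + k = (k + (X + k)/(-4 + X)) + k = 2*k + (X + k)/(-4 + X))
D(J) = -4 (D(J) = -2 - 2 = -4)
(W(s((6 + 1)*(-3), -4), -3) + D(6))² = ((0 - 7*(-3) + 2*0*(-3))/(-4 + 0) - 4)² = ((0 + 21 + 0)/(-4) - 4)² = (-¼*21 - 4)² = (-21/4 - 4)² = (-37/4)² = 1369/16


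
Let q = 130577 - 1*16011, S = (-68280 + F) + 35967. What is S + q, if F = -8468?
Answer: 73785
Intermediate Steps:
S = -40781 (S = (-68280 - 8468) + 35967 = -76748 + 35967 = -40781)
q = 114566 (q = 130577 - 16011 = 114566)
S + q = -40781 + 114566 = 73785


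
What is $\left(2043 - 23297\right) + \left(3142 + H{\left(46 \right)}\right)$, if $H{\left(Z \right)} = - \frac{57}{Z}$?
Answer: $- \frac{833209}{46} \approx -18113.0$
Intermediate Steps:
$\left(2043 - 23297\right) + \left(3142 + H{\left(46 \right)}\right) = \left(2043 - 23297\right) + \left(3142 - \frac{57}{46}\right) = -21254 + \left(3142 - \frac{57}{46}\right) = -21254 + \frac{144475}{46} = - \frac{833209}{46}$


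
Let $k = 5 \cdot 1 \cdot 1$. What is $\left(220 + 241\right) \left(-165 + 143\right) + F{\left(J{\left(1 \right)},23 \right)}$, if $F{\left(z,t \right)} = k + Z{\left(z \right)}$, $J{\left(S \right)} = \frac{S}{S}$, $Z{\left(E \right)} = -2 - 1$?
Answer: $-10140$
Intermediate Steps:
$Z{\left(E \right)} = -3$ ($Z{\left(E \right)} = -2 - 1 = -3$)
$J{\left(S \right)} = 1$
$k = 5$ ($k = 5 \cdot 1 = 5$)
$F{\left(z,t \right)} = 2$ ($F{\left(z,t \right)} = 5 - 3 = 2$)
$\left(220 + 241\right) \left(-165 + 143\right) + F{\left(J{\left(1 \right)},23 \right)} = \left(220 + 241\right) \left(-165 + 143\right) + 2 = 461 \left(-22\right) + 2 = -10142 + 2 = -10140$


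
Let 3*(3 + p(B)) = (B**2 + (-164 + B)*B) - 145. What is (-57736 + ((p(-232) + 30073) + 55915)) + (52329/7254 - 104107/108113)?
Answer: 20069589469577/261417234 ≈ 76772.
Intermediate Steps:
p(B) = -154/3 + B**2/3 + B*(-164 + B)/3 (p(B) = -3 + ((B**2 + (-164 + B)*B) - 145)/3 = -3 + ((B**2 + B*(-164 + B)) - 145)/3 = -3 + (-145 + B**2 + B*(-164 + B))/3 = -3 + (-145/3 + B**2/3 + B*(-164 + B)/3) = -154/3 + B**2/3 + B*(-164 + B)/3)
(-57736 + ((p(-232) + 30073) + 55915)) + (52329/7254 - 104107/108113) = (-57736 + (((-154/3 - 164/3*(-232) + (2/3)*(-232)**2) + 30073) + 55915)) + (52329/7254 - 104107/108113) = (-57736 + (((-154/3 + 38048/3 + (2/3)*53824) + 30073) + 55915)) + (52329*(1/7254) - 104107*1/108113) = (-57736 + (((-154/3 + 38048/3 + 107648/3) + 30073) + 55915)) + (17443/2418 - 104107/108113) = (-57736 + ((48514 + 30073) + 55915)) + 1634084333/261417234 = (-57736 + (78587 + 55915)) + 1634084333/261417234 = (-57736 + 134502) + 1634084333/261417234 = 76766 + 1634084333/261417234 = 20069589469577/261417234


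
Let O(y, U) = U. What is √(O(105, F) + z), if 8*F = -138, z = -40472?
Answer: I*√161957/2 ≈ 201.22*I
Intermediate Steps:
F = -69/4 (F = (⅛)*(-138) = -69/4 ≈ -17.250)
√(O(105, F) + z) = √(-69/4 - 40472) = √(-161957/4) = I*√161957/2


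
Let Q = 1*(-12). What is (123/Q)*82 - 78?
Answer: -1837/2 ≈ -918.50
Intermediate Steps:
Q = -12
(123/Q)*82 - 78 = (123/(-12))*82 - 78 = (123*(-1/12))*82 - 78 = -41/4*82 - 78 = -1681/2 - 78 = -1837/2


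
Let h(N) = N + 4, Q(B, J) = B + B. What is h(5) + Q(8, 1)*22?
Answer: 361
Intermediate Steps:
Q(B, J) = 2*B
h(N) = 4 + N
h(5) + Q(8, 1)*22 = (4 + 5) + (2*8)*22 = 9 + 16*22 = 9 + 352 = 361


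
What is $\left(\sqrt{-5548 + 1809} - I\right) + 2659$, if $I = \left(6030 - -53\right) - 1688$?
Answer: $-1736 + i \sqrt{3739} \approx -1736.0 + 61.147 i$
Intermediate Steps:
$I = 4395$ ($I = \left(6030 + \left(96 - 43\right)\right) - 1688 = \left(6030 + 53\right) - 1688 = 6083 - 1688 = 4395$)
$\left(\sqrt{-5548 + 1809} - I\right) + 2659 = \left(\sqrt{-5548 + 1809} - 4395\right) + 2659 = \left(\sqrt{-3739} - 4395\right) + 2659 = \left(i \sqrt{3739} - 4395\right) + 2659 = \left(-4395 + i \sqrt{3739}\right) + 2659 = -1736 + i \sqrt{3739}$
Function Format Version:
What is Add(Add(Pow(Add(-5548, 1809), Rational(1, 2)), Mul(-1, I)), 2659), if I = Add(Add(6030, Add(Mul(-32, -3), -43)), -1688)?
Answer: Add(-1736, Mul(I, Pow(3739, Rational(1, 2)))) ≈ Add(-1736.0, Mul(61.147, I))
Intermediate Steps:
I = 4395 (I = Add(Add(6030, Add(96, -43)), -1688) = Add(Add(6030, 53), -1688) = Add(6083, -1688) = 4395)
Add(Add(Pow(Add(-5548, 1809), Rational(1, 2)), Mul(-1, I)), 2659) = Add(Add(Pow(Add(-5548, 1809), Rational(1, 2)), Mul(-1, 4395)), 2659) = Add(Add(Pow(-3739, Rational(1, 2)), -4395), 2659) = Add(Add(Mul(I, Pow(3739, Rational(1, 2))), -4395), 2659) = Add(Add(-4395, Mul(I, Pow(3739, Rational(1, 2)))), 2659) = Add(-1736, Mul(I, Pow(3739, Rational(1, 2))))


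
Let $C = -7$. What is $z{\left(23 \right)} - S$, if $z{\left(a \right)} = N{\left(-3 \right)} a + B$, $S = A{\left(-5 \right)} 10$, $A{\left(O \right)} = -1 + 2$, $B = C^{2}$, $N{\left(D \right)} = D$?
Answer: $-30$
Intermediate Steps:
$B = 49$ ($B = \left(-7\right)^{2} = 49$)
$A{\left(O \right)} = 1$
$S = 10$ ($S = 1 \cdot 10 = 10$)
$z{\left(a \right)} = 49 - 3 a$ ($z{\left(a \right)} = - 3 a + 49 = 49 - 3 a$)
$z{\left(23 \right)} - S = \left(49 - 69\right) - 10 = -20 - 10 = -30$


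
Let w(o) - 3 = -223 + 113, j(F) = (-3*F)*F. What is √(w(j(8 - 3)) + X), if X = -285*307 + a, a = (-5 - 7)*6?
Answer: I*√87674 ≈ 296.1*I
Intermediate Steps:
j(F) = -3*F²
a = -72 (a = -12*6 = -72)
X = -87567 (X = -285*307 - 72 = -87495 - 72 = -87567)
w(o) = -107 (w(o) = 3 + (-223 + 113) = 3 - 110 = -107)
√(w(j(8 - 3)) + X) = √(-107 - 87567) = √(-87674) = I*√87674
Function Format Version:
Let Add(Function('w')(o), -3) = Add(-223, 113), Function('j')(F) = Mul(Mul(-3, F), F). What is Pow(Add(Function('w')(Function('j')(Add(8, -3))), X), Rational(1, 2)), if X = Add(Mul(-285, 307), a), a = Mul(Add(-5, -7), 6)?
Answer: Mul(I, Pow(87674, Rational(1, 2))) ≈ Mul(296.10, I)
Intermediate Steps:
Function('j')(F) = Mul(-3, Pow(F, 2))
a = -72 (a = Mul(-12, 6) = -72)
X = -87567 (X = Add(Mul(-285, 307), -72) = Add(-87495, -72) = -87567)
Function('w')(o) = -107 (Function('w')(o) = Add(3, Add(-223, 113)) = Add(3, -110) = -107)
Pow(Add(Function('w')(Function('j')(Add(8, -3))), X), Rational(1, 2)) = Pow(Add(-107, -87567), Rational(1, 2)) = Pow(-87674, Rational(1, 2)) = Mul(I, Pow(87674, Rational(1, 2)))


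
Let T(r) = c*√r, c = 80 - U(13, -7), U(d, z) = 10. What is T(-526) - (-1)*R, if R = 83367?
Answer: 83367 + 70*I*√526 ≈ 83367.0 + 1605.4*I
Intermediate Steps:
c = 70 (c = 80 - 1*10 = 80 - 10 = 70)
T(r) = 70*√r
T(-526) - (-1)*R = 70*√(-526) - (-1)*83367 = 70*(I*√526) - 1*(-83367) = 70*I*√526 + 83367 = 83367 + 70*I*√526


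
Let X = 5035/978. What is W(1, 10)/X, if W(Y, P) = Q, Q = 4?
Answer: 3912/5035 ≈ 0.77696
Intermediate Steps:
W(Y, P) = 4
X = 5035/978 (X = 5035*(1/978) = 5035/978 ≈ 5.1483)
W(1, 10)/X = 4/(5035/978) = 4*(978/5035) = 3912/5035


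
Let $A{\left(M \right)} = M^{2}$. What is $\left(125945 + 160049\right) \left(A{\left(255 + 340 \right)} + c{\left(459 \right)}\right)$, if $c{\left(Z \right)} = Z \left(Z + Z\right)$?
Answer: $221756029678$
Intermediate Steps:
$c{\left(Z \right)} = 2 Z^{2}$ ($c{\left(Z \right)} = Z 2 Z = 2 Z^{2}$)
$\left(125945 + 160049\right) \left(A{\left(255 + 340 \right)} + c{\left(459 \right)}\right) = \left(125945 + 160049\right) \left(\left(255 + 340\right)^{2} + 2 \cdot 459^{2}\right) = 285994 \left(595^{2} + 2 \cdot 210681\right) = 285994 \left(354025 + 421362\right) = 285994 \cdot 775387 = 221756029678$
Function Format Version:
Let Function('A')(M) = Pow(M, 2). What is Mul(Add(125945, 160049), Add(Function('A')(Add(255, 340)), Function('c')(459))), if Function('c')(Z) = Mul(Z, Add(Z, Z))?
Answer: 221756029678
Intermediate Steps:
Function('c')(Z) = Mul(2, Pow(Z, 2)) (Function('c')(Z) = Mul(Z, Mul(2, Z)) = Mul(2, Pow(Z, 2)))
Mul(Add(125945, 160049), Add(Function('A')(Add(255, 340)), Function('c')(459))) = Mul(Add(125945, 160049), Add(Pow(Add(255, 340), 2), Mul(2, Pow(459, 2)))) = Mul(285994, Add(Pow(595, 2), Mul(2, 210681))) = Mul(285994, Add(354025, 421362)) = Mul(285994, 775387) = 221756029678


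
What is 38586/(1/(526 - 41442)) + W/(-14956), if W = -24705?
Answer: -23612305085151/14956 ≈ -1.5788e+9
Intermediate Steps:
38586/(1/(526 - 41442)) + W/(-14956) = 38586/(1/(526 - 41442)) - 24705/(-14956) = 38586/(1/(-40916)) - 24705*(-1/14956) = 38586/(-1/40916) + 24705/14956 = 38586*(-40916) + 24705/14956 = -1578784776 + 24705/14956 = -23612305085151/14956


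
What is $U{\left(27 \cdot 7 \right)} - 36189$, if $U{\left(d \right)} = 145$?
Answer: $-36044$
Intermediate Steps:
$U{\left(27 \cdot 7 \right)} - 36189 = 145 - 36189 = -36044$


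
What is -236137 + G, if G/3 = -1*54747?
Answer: -400378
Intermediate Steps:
G = -164241 (G = 3*(-1*54747) = 3*(-54747) = -164241)
-236137 + G = -236137 - 164241 = -400378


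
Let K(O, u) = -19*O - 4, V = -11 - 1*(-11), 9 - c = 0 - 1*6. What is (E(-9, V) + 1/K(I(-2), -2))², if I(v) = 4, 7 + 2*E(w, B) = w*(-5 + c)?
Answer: 15062161/6400 ≈ 2353.5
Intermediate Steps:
c = 15 (c = 9 - (0 - 1*6) = 9 - (0 - 6) = 9 - 1*(-6) = 9 + 6 = 15)
V = 0 (V = -11 + 11 = 0)
E(w, B) = -7/2 + 5*w (E(w, B) = -7/2 + (w*(-5 + 15))/2 = -7/2 + (w*10)/2 = -7/2 + (10*w)/2 = -7/2 + 5*w)
K(O, u) = -4 - 19*O
(E(-9, V) + 1/K(I(-2), -2))² = ((-7/2 + 5*(-9)) + 1/(-4 - 19*4))² = ((-7/2 - 45) + 1/(-4 - 76))² = (-97/2 + 1/(-80))² = (-97/2 - 1/80)² = (-3881/80)² = 15062161/6400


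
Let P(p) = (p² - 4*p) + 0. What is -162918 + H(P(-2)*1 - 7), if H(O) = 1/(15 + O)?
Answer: -3258359/20 ≈ -1.6292e+5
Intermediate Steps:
P(p) = p² - 4*p
-162918 + H(P(-2)*1 - 7) = -162918 + 1/(15 + (-2*(-4 - 2)*1 - 7)) = -162918 + 1/(15 + (-2*(-6)*1 - 7)) = -162918 + 1/(15 + (12*1 - 7)) = -162918 + 1/(15 + (12 - 7)) = -162918 + 1/(15 + 5) = -162918 + 1/20 = -3258359/20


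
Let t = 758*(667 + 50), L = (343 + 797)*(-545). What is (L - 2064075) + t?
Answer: -2141889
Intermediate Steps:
L = -621300 (L = 1140*(-545) = -621300)
t = 543486 (t = 758*717 = 543486)
(L - 2064075) + t = (-621300 - 2064075) + 543486 = -2685375 + 543486 = -2141889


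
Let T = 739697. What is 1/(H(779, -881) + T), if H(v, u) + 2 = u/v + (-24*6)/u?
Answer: 686299/507651274820 ≈ 1.3519e-6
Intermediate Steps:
H(v, u) = -2 - 144/u + u/v (H(v, u) = -2 + (u/v + (-24*6)/u) = -2 + (u/v - 144/u) = -2 + (-144/u + u/v) = -2 - 144/u + u/v)
1/(H(779, -881) + T) = 1/((-2 - 144/(-881) - 881/779) + 739697) = 1/((-2 - 144*(-1/881) - 881*1/779) + 739697) = 1/((-2 + 144/881 - 881/779) + 739697) = 1/(-2036583/686299 + 739697) = 1/(507651274820/686299) = 686299/507651274820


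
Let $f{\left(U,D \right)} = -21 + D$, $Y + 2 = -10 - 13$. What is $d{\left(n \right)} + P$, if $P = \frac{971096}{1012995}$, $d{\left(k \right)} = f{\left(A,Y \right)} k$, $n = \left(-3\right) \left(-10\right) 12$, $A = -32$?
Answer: $- \frac{16774226104}{1012995} \approx -16559.0$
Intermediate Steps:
$Y = -25$ ($Y = -2 - 23 = -25$)
$n = 360$ ($n = 30 \cdot 12 = 360$)
$d{\left(k \right)} = - 46 k$ ($d{\left(k \right)} = \left(-21 - 25\right) k = - 46 k$)
$P = \frac{971096}{1012995}$ ($P = 971096 \cdot \frac{1}{1012995} = \frac{971096}{1012995} \approx 0.95864$)
$d{\left(n \right)} + P = \left(-46\right) 360 + \frac{971096}{1012995} = -16560 + \frac{971096}{1012995} = - \frac{16774226104}{1012995}$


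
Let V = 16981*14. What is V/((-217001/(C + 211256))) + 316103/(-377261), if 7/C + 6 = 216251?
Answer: -4097225892308464409533/17703116253869945 ≈ -2.3144e+5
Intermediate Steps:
C = 7/216245 (C = 7/(-6 + 216251) = 7/216245 ≈ 3.2371e-5)
V = 237734
V/((-217001/(C + 211256))) + 316103/(-377261) = 237734/((-217001/(7/216245 + 211256))) + 316103/(-377261) = 237734/((-217001/45683053727/216245)) + 316103*(-1/377261) = 237734/((-217001*216245/45683053727)) - 316103/377261 = 237734/(-46925381245/45683053727) - 316103/377261 = 237734*(-45683053727/46925381245) - 316103/377261 = -10860415094734618/46925381245 - 316103/377261 = -4097225892308464409533/17703116253869945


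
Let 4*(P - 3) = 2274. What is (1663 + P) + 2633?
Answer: 9735/2 ≈ 4867.5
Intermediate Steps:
P = 1143/2 (P = 3 + (¼)*2274 = 3 + 1137/2 = 1143/2 ≈ 571.50)
(1663 + P) + 2633 = (1663 + 1143/2) + 2633 = 4469/2 + 2633 = 9735/2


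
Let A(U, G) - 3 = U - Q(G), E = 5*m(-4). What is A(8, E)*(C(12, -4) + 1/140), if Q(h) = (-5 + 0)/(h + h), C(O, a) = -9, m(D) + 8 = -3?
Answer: -303419/3080 ≈ -98.513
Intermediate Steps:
m(D) = -11 (m(D) = -8 - 3 = -11)
Q(h) = -5/(2*h) (Q(h) = -5*1/(2*h) = -5/(2*h))
E = -55 (E = 5*(-11) = -55)
A(U, G) = 3 + U + 5/(2*G) (A(U, G) = 3 + (U - (-5)/(2*G)) = 3 + (U + 5/(2*G)) = 3 + U + 5/(2*G))
A(8, E)*(C(12, -4) + 1/140) = (3 + 8 + (5/2)/(-55))*(-9 + 1/140) = (3 + 8 + (5/2)*(-1/55))*(-9 + 1/140) = (3 + 8 - 1/22)*(-1259/140) = (241/22)*(-1259/140) = -303419/3080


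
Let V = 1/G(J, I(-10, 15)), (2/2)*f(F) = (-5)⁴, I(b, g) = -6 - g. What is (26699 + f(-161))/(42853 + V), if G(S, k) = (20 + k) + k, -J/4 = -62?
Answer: 200376/314255 ≈ 0.63762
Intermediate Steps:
J = 248 (J = -4*(-62) = 248)
f(F) = 625 (f(F) = (-5)⁴ = 625)
G(S, k) = 20 + 2*k
V = -1/22 (V = 1/(20 + 2*(-6 - 1*15)) = 1/(20 + 2*(-6 - 15)) = 1/(20 + 2*(-21)) = 1/(20 - 42) = 1/(-22) = -1/22 ≈ -0.045455)
(26699 + f(-161))/(42853 + V) = (26699 + 625)/(42853 - 1/22) = 27324/(942765/22) = 27324*(22/942765) = 200376/314255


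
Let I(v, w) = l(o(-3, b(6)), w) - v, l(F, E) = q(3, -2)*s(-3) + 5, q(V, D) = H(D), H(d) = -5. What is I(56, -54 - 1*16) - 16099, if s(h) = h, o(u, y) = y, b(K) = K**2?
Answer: -16135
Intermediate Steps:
q(V, D) = -5
l(F, E) = 20 (l(F, E) = -5*(-3) + 5 = 15 + 5 = 20)
I(v, w) = 20 - v
I(56, -54 - 1*16) - 16099 = (20 - 1*56) - 16099 = (20 - 56) - 16099 = -36 - 16099 = -16135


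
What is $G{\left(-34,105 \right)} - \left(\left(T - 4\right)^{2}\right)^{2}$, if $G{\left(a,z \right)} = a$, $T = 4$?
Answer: $-34$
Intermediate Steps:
$G{\left(-34,105 \right)} - \left(\left(T - 4\right)^{2}\right)^{2} = -34 - \left(\left(4 - 4\right)^{2}\right)^{2} = -34 - \left(0^{2}\right)^{2} = -34 - 0^{2} = -34 - 0 = -34 + 0 = -34$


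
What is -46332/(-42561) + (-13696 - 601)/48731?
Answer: 183256675/230448899 ≈ 0.79522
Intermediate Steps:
-46332/(-42561) + (-13696 - 601)/48731 = -46332*(-1/42561) - 14297*1/48731 = 5148/4729 - 14297/48731 = 183256675/230448899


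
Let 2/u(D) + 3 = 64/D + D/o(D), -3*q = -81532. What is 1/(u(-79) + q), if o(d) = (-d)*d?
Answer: 150/4076521 ≈ 3.6796e-5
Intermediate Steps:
q = 81532/3 (q = -⅓*(-81532) = 81532/3 ≈ 27177.)
o(d) = -d²
u(D) = 2/(-3 + 63/D) (u(D) = 2/(-3 + (64/D + D/((-D²)))) = 2/(-3 + (64/D + D*(-1/D²))) = 2/(-3 + (64/D - 1/D)) = 2/(-3 + 63/D))
1/(u(-79) + q) = 1/(-2*(-79)/(-63 + 3*(-79)) + 81532/3) = 1/(-2*(-79)/(-63 - 237) + 81532/3) = 1/(-2*(-79)/(-300) + 81532/3) = 1/(-2*(-79)*(-1/300) + 81532/3) = 1/(-79/150 + 81532/3) = 1/(4076521/150) = 150/4076521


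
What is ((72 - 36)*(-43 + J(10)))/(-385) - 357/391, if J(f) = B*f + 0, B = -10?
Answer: 10029/805 ≈ 12.458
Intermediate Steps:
J(f) = -10*f (J(f) = -10*f + 0 = -10*f)
((72 - 36)*(-43 + J(10)))/(-385) - 357/391 = ((72 - 36)*(-43 - 10*10))/(-385) - 357/391 = (36*(-43 - 100))*(-1/385) - 357*1/391 = (36*(-143))*(-1/385) - 21/23 = -5148*(-1/385) - 21/23 = 468/35 - 21/23 = 10029/805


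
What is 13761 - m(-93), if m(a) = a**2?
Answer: 5112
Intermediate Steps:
13761 - m(-93) = 13761 - 1*(-93)**2 = 13761 - 1*8649 = 13761 - 8649 = 5112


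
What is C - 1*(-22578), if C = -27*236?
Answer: 16206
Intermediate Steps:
C = -6372
C - 1*(-22578) = -6372 - 1*(-22578) = -6372 + 22578 = 16206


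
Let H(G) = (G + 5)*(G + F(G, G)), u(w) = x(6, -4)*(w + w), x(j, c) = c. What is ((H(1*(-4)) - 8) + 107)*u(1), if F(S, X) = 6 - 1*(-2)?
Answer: -824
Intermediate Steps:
F(S, X) = 8 (F(S, X) = 6 + 2 = 8)
u(w) = -8*w (u(w) = -4*(w + w) = -8*w)
H(G) = (5 + G)*(8 + G) (H(G) = (G + 5)*(G + 8) = (5 + G)*(8 + G))
((H(1*(-4)) - 8) + 107)*u(1) = (((40 + (1*(-4))² + 13*(1*(-4))) - 8) + 107)*(-8*1) = (((40 + (-4)² + 13*(-4)) - 8) + 107)*(-8) = (((40 + 16 - 52) - 8) + 107)*(-8) = ((4 - 8) + 107)*(-8) = (-4 + 107)*(-8) = 103*(-8) = -824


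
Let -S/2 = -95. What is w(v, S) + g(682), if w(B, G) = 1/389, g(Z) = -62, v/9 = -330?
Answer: -24117/389 ≈ -61.997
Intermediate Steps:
S = 190 (S = -2*(-95) = 190)
v = -2970 (v = 9*(-330) = -2970)
w(B, G) = 1/389
w(v, S) + g(682) = 1/389 - 62 = -24117/389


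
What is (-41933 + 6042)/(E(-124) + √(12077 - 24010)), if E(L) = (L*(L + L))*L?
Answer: 136861283968/14540860321437 + 35891*I*√11933/14540860321437 ≈ 0.0094122 + 2.6963e-7*I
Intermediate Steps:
E(L) = 2*L³ (E(L) = (L*(2*L))*L = (2*L²)*L = 2*L³)
(-41933 + 6042)/(E(-124) + √(12077 - 24010)) = (-41933 + 6042)/(2*(-124)³ + √(12077 - 24010)) = -35891/(2*(-1906624) + √(-11933)) = -35891/(-3813248 + I*√11933)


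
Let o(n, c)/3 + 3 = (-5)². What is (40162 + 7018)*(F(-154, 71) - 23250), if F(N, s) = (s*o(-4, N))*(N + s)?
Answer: -19447029840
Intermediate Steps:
o(n, c) = 66 (o(n, c) = -9 + 3*(-5)² = -9 + 3*25 = -9 + 75 = 66)
F(N, s) = 66*s*(N + s) (F(N, s) = (s*66)*(N + s) = (66*s)*(N + s) = 66*s*(N + s))
(40162 + 7018)*(F(-154, 71) - 23250) = (40162 + 7018)*(66*71*(-154 + 71) - 23250) = 47180*(66*71*(-83) - 23250) = 47180*(-388938 - 23250) = 47180*(-412188) = -19447029840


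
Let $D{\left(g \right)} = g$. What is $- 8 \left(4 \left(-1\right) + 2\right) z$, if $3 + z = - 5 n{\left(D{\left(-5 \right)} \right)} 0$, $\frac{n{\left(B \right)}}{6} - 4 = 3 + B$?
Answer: $-48$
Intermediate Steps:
$n{\left(B \right)} = 42 + 6 B$ ($n{\left(B \right)} = 24 + 6 \left(3 + B\right) = 24 + \left(18 + 6 B\right) = 42 + 6 B$)
$z = -3$ ($z = -3 + - 5 \left(42 + 6 \left(-5\right)\right) 0 = -3 + - 5 \left(42 - 30\right) 0 = -3 + \left(-5\right) 12 \cdot 0 = -3 - 0 = -3 + 0 = -3$)
$- 8 \left(4 \left(-1\right) + 2\right) z = - 8 \left(4 \left(-1\right) + 2\right) \left(-3\right) = - 8 \left(-4 + 2\right) \left(-3\right) = \left(-8\right) \left(-2\right) \left(-3\right) = 16 \left(-3\right) = -48$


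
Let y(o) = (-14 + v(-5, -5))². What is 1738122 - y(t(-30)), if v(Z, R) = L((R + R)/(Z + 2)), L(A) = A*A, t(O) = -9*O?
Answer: 140787206/81 ≈ 1.7381e+6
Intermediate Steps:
L(A) = A²
v(Z, R) = 4*R²/(2 + Z)² (v(Z, R) = ((R + R)/(Z + 2))² = ((2*R)/(2 + Z))² = (2*R/(2 + Z))² = 4*R²/(2 + Z)²)
y(o) = 676/81 (y(o) = (-14 + 4*(-5)²/(2 - 5)²)² = (-14 + 4*25/(-3)²)² = (-14 + 4*25*(⅑))² = (-14 + 100/9)² = (-26/9)² = 676/81)
1738122 - y(t(-30)) = 1738122 - 1*676/81 = 1738122 - 676/81 = 140787206/81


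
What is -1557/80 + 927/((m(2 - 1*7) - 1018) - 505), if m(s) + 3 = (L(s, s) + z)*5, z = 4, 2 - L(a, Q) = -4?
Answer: -65897/3280 ≈ -20.091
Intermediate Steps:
L(a, Q) = 6 (L(a, Q) = 2 - 1*(-4) = 2 + 4 = 6)
m(s) = 47 (m(s) = -3 + (6 + 4)*5 = -3 + 10*5 = -3 + 50 = 47)
-1557/80 + 927/((m(2 - 1*7) - 1018) - 505) = -1557/80 + 927/((47 - 1018) - 505) = -1557*1/80 + 927/(-971 - 505) = -1557/80 + 927/(-1476) = -1557/80 + 927*(-1/1476) = -1557/80 - 103/164 = -65897/3280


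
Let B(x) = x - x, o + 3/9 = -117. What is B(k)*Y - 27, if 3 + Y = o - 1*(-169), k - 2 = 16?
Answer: -27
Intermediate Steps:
o = -352/3 (o = -⅓ - 117 = -352/3 ≈ -117.33)
k = 18 (k = 2 + 16 = 18)
B(x) = 0
Y = 146/3 (Y = -3 + (-352/3 - 1*(-169)) = -3 + (-352/3 + 169) = -3 + 155/3 = 146/3 ≈ 48.667)
B(k)*Y - 27 = 0*(146/3) - 27 = 0 - 27 = -27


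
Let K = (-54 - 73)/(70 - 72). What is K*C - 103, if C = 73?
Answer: 9065/2 ≈ 4532.5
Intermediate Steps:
K = 127/2 (K = -127/(-2) = -127*(-½) = 127/2 ≈ 63.500)
K*C - 103 = (127/2)*73 - 103 = 9271/2 - 103 = 9065/2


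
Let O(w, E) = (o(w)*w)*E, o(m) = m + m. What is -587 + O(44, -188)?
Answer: -728523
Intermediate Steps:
o(m) = 2*m
O(w, E) = 2*E*w**2 (O(w, E) = ((2*w)*w)*E = (2*w**2)*E = 2*E*w**2)
-587 + O(44, -188) = -587 + 2*(-188)*44**2 = -587 + 2*(-188)*1936 = -587 - 727936 = -728523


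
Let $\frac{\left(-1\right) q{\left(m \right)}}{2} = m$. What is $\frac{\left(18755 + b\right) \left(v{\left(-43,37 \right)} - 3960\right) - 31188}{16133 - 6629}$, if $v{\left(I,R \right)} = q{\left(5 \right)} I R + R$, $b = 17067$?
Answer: $\frac{214683563}{4752} \approx 45178.0$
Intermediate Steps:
$q{\left(m \right)} = - 2 m$
$v{\left(I,R \right)} = R - 10 I R$ ($v{\left(I,R \right)} = \left(-2\right) 5 I R + R = - 10 I R + R = R - 10 I R$)
$\frac{\left(18755 + b\right) \left(v{\left(-43,37 \right)} - 3960\right) - 31188}{16133 - 6629} = \frac{\left(18755 + 17067\right) \left(37 \left(1 - -430\right) - 3960\right) - 31188}{16133 - 6629} = \frac{35822 \left(37 \left(1 + 430\right) - 3960\right) - 31188}{9504} = \left(35822 \left(37 \cdot 431 - 3960\right) - 31188\right) \frac{1}{9504} = \left(35822 \left(15947 - 3960\right) - 31188\right) \frac{1}{9504} = \left(35822 \cdot 11987 - 31188\right) \frac{1}{9504} = \left(429398314 - 31188\right) \frac{1}{9504} = 429367126 \cdot \frac{1}{9504} = \frac{214683563}{4752}$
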